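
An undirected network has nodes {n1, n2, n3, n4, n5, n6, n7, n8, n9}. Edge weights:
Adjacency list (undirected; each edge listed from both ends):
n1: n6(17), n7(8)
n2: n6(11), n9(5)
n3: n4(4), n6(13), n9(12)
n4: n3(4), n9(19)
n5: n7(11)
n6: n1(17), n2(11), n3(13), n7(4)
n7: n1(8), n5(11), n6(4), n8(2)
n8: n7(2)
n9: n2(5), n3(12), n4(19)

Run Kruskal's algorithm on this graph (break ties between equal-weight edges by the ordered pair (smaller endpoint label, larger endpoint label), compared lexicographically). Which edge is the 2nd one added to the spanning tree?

n3-n4

Sort edges by weight, then run Kruskal:
n7 n8 (2): add — endpoints in different components.
n3 n4 (4): add — endpoints in different components.
n6 n7 (4): add — endpoints in different components.
n2 n9 (5): add — endpoints in different components.
n1 n7 (8): add — endpoints in different components.
n2 n6 (11): add — endpoints in different components.
n5 n7 (11): add — endpoints in different components.
n3 n9 (12): add — endpoints in different components.
The 2nd edge added is n3 n4.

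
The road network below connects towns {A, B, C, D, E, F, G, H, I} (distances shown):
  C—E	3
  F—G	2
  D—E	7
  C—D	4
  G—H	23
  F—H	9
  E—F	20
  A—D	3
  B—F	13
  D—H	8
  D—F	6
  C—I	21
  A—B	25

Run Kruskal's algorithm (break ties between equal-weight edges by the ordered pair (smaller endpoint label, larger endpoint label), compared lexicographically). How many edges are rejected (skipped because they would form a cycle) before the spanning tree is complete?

3

Kruskal's algorithm — process edges by increasing weight (ties by edge label):
F—G (2): add — endpoints in different components.
A—D (3): add — endpoints in different components.
C—E (3): add — endpoints in different components.
C—D (4): add — endpoints in different components.
D—F (6): add — endpoints in different components.
D—E (7): skip — D and E already connected.
D—H (8): add — endpoints in different components.
F—H (9): skip — F and H already connected.
B—F (13): add — endpoints in different components.
E—F (20): skip — E and F already connected.
C—I (21): add — endpoints in different components.
Edges rejected before the tree was complete: 3.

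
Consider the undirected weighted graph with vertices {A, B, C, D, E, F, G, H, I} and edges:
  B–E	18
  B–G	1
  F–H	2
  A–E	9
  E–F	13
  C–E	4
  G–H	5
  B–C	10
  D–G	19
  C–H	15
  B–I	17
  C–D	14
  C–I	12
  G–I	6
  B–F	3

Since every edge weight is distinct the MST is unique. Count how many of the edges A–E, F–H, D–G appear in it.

Sort edges by weight, then run Kruskal:
B–G (1): add — endpoints in different components.
F–H (2): add — endpoints in different components.
B–F (3): add — endpoints in different components.
C–E (4): add — endpoints in different components.
G–H (5): skip — G and H already connected.
G–I (6): add — endpoints in different components.
A–E (9): add — endpoints in different components.
B–C (10): add — endpoints in different components.
C–I (12): skip — C and I already connected.
E–F (13): skip — E and F already connected.
C–D (14): add — endpoints in different components.
MST edge set: {B–G, F–H, B–F, C–E, G–I, A–E, B–C, C–D}.
Of the listed edges, {A–E, F–H} are in the MST → 2.

2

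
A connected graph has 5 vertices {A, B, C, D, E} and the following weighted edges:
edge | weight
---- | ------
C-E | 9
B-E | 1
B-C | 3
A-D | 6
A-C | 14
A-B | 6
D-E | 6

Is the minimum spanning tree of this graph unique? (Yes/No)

Sort edges by weight, then run Kruskal:
B-E (1): add — endpoints in different components.
B-C (3): add — endpoints in different components.
A-B (6): add — endpoints in different components.
A-D (6): add — endpoints in different components.
Non-tree edge D-E has weight 6, equal to the heaviest edge on its tree cycle — swapping gives another MST of the same weight. Not unique.

No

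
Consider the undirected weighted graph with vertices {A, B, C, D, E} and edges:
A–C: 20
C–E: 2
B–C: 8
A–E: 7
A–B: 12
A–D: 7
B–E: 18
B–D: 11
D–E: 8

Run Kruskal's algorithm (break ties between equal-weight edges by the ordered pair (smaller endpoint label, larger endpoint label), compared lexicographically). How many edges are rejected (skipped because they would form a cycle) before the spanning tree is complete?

Kruskal: consider edges lightest-first.
C–E (2): add. Components now {A} {B} {C,E} {D}
A–D (7): add. Components now {A,D} {B} {C,E}
A–E (7): add. Components now {A,C,D,E} {B}
B–C (8): add. Components now {A,B,C,D,E}
Edges rejected before the tree was complete: 0.

0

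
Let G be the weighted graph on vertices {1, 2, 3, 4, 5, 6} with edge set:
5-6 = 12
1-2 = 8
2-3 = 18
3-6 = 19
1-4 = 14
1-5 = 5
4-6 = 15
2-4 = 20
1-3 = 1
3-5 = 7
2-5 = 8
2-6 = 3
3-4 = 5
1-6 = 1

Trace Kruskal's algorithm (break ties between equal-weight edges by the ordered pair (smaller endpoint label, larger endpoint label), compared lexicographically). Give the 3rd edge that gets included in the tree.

Kruskal's algorithm — process edges by increasing weight (ties by edge label):
1-3 (1): add. Components now {1,3} {2} {4} {5} {6}
1-6 (1): add. Components now {1,3,6} {2} {4} {5}
2-6 (3): add. Components now {1,2,3,6} {4} {5}
1-5 (5): add. Components now {1,2,3,5,6} {4}
3-4 (5): add. Components now {1,2,3,4,5,6}
The 3rd edge added is 2-6.

2-6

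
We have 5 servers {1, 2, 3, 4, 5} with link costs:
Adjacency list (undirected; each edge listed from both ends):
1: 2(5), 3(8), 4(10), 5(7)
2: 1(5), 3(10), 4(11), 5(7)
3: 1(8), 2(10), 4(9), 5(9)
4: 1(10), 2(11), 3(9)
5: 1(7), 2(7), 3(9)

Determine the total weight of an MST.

Kruskal's algorithm — process edges by increasing weight (ties by edge label):
1-2 (5): add — endpoints in different components.
1-5 (7): add — endpoints in different components.
2-5 (7): skip — 2 and 5 already connected.
1-3 (8): add — endpoints in different components.
3-4 (9): add — endpoints in different components.
MST edges: 1-2, 1-5, 1-3, 3-4; total weight 5+7+8+9 = 29.

29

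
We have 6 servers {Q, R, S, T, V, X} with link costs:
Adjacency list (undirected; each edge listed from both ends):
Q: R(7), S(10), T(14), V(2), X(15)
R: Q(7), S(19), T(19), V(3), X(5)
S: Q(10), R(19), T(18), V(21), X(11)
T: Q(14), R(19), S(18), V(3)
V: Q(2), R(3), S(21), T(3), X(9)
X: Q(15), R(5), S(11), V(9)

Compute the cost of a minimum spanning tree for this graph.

23

Kruskal's algorithm — process edges by increasing weight (ties by edge label):
Q–V (2): add. Components now {X} {T} {R} {Q,V} {S}
R–V (3): add. Components now {X} {T} {Q,R,V} {S}
T–V (3): add. Components now {X} {Q,R,T,V} {S}
R–X (5): add. Components now {Q,R,T,V,X} {S}
Q–R (7): skip — R and Q already connected.
V–X (9): skip — X and V already connected.
Q–S (10): add. Components now {Q,R,S,T,V,X}
MST edges: Q–V, R–V, T–V, R–X, Q–S; total weight 2+3+3+5+10 = 23.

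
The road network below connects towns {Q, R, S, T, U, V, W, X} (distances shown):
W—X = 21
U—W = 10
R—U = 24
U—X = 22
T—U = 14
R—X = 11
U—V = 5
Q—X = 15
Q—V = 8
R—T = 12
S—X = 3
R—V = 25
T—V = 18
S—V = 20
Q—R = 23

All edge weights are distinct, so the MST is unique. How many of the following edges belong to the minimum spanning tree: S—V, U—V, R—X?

2

Kruskal: consider edges lightest-first.
S—X (3): add — endpoints in different components.
U—V (5): add — endpoints in different components.
Q—V (8): add — endpoints in different components.
U—W (10): add — endpoints in different components.
R—X (11): add — endpoints in different components.
R—T (12): add — endpoints in different components.
T—U (14): add — endpoints in different components.
MST edge set: {S—X, U—V, Q—V, U—W, R—X, R—T, T—U}.
Of the listed edges, {U—V, R—X} are in the MST → 2.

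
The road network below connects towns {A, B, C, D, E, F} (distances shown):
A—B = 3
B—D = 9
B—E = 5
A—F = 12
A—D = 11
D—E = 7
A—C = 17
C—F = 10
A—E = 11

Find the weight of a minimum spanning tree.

Prim's algorithm from C:
Step 1: cheapest edge leaving the tree is C—F (10); add F.
Step 2: cheapest edge leaving the tree is A—F (12); add A.
Step 3: cheapest edge leaving the tree is A—B (3); add B.
Step 4: cheapest edge leaving the tree is B—E (5); add E.
Step 5: cheapest edge leaving the tree is D—E (7); add D.
MST edges: C—F, A—F, A—B, B—E, D—E; total weight 10+12+3+5+7 = 37.

37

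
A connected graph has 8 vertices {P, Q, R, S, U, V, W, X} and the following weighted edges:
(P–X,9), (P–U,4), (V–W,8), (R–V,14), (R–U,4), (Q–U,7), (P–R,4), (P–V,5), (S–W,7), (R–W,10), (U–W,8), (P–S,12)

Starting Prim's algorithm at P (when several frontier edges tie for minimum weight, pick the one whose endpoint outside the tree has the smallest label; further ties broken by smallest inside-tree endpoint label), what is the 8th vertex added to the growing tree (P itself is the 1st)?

Prim, starting at P.
Step 1: cheapest edge leaving the tree is P–R (4); add R.
Step 2: cheapest edge leaving the tree is P–U (4); add U.
Step 3: cheapest edge leaving the tree is P–V (5); add V.
Step 4: cheapest edge leaving the tree is Q–U (7); add Q.
Step 5: cheapest edge leaving the tree is U–W (8); add W.
Step 6: cheapest edge leaving the tree is S–W (7); add S.
Step 7: cheapest edge leaving the tree is P–X (9); add X.
Vertex order: P, R, U, V, Q, W, S, X. The 8th vertex is X.

X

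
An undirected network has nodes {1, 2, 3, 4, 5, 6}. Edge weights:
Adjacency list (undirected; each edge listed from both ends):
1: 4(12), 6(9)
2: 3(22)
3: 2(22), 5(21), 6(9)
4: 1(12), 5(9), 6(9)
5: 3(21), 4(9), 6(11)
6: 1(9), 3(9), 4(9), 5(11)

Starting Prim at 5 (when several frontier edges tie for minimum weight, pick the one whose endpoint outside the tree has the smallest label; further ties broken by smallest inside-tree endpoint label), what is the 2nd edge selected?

4-6

Prim, starting at 5.
Step 1: frontier [4—5 9, 5—6 11, 3—5 21] → take 4—5 (9); add 4.
Step 2: frontier [4—6 9, 1—4 12, 5—6 11, 3—5 21] → take 4—6 (9); add 6.
Step 3: frontier [1—4 12, 3—5 21, 1—6 9, 3—6 9] → take 1—6 (9); add 1.
Step 4: frontier [3—5 21, 3—6 9] → take 3—6 (9); add 3.
Step 5: frontier [2—3 22] → take 2—3 (22); add 2.
The 2nd edge added is 4—6.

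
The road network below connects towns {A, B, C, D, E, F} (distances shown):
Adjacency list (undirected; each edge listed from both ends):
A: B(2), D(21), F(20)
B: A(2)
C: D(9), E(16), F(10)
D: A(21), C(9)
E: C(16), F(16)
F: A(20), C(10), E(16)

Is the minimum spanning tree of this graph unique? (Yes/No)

Kruskal: consider edges lightest-first.
A-B (2): add — endpoints in different components.
C-D (9): add — endpoints in different components.
C-F (10): add — endpoints in different components.
C-E (16): add — endpoints in different components.
E-F (16): skip — E and F already connected.
A-F (20): add — endpoints in different components.
Non-tree edge E-F has weight 16, equal to the heaviest edge on its tree cycle — swapping gives another MST of the same weight. Not unique.

No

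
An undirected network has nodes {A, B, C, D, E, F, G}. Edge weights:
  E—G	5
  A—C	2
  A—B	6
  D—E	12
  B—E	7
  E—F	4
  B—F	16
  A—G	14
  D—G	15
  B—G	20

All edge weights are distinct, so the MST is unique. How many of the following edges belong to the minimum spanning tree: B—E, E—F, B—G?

Kruskal's algorithm — process edges by increasing weight (ties by edge label):
A—C (2): add. Components now {A,C} {B} {D} {E} {F} {G}
E—F (4): add. Components now {A,C} {B} {D} {E,F} {G}
E—G (5): add. Components now {A,C} {B} {D} {E,F,G}
A—B (6): add. Components now {A,B,C} {D} {E,F,G}
B—E (7): add. Components now {A,B,C,E,F,G} {D}
D—E (12): add. Components now {A,B,C,D,E,F,G}
MST edge set: {A—C, E—F, E—G, A—B, B—E, D—E}.
Of the listed edges, {B—E, E—F} are in the MST → 2.

2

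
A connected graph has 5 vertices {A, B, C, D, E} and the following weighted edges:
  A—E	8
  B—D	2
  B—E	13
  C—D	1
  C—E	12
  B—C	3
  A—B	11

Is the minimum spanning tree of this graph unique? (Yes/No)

Kruskal's algorithm — process edges by increasing weight (ties by edge label):
C—D (1): add. Components now {A} {B} {C,D} {E}
B—D (2): add. Components now {A} {B,C,D} {E}
B—C (3): skip — B and C already connected.
A—E (8): add. Components now {A,E} {B,C,D}
A—B (11): add. Components now {A,B,C,D,E}
Every non-tree edge has weight strictly greater than the heaviest edge on the tree path between its endpoints, so the MST is unique.

Yes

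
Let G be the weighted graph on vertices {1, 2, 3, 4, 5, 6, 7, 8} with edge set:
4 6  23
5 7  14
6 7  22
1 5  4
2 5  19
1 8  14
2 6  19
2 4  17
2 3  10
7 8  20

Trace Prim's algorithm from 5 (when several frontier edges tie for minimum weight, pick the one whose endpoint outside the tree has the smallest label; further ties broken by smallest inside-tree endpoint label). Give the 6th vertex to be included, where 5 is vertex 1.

Prim, starting at 5.
Step 1: cheapest edge leaving the tree is 1 5 (4); add 1.
Step 2: cheapest edge leaving the tree is 5 7 (14); add 7.
Step 3: cheapest edge leaving the tree is 1 8 (14); add 8.
Step 4: cheapest edge leaving the tree is 2 5 (19); add 2.
Step 5: cheapest edge leaving the tree is 2 3 (10); add 3.
Step 6: cheapest edge leaving the tree is 2 4 (17); add 4.
Step 7: cheapest edge leaving the tree is 2 6 (19); add 6.
Vertex order: 5, 1, 7, 8, 2, 3, 4, 6. The 6th vertex is 3.

3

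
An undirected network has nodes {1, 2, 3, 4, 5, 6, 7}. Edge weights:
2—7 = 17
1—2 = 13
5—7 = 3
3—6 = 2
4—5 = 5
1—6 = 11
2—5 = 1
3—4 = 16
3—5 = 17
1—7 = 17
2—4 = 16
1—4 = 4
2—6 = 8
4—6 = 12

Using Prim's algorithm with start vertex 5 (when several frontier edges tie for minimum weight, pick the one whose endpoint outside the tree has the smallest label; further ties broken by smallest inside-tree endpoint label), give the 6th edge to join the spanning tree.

3-6

Prim, starting at 5.
Step 1: cheapest edge leaving the tree is 2—5 (1); add 2.
Step 2: cheapest edge leaving the tree is 5—7 (3); add 7.
Step 3: cheapest edge leaving the tree is 4—5 (5); add 4.
Step 4: cheapest edge leaving the tree is 1—4 (4); add 1.
Step 5: cheapest edge leaving the tree is 2—6 (8); add 6.
Step 6: cheapest edge leaving the tree is 3—6 (2); add 3.
The 6th edge added is 3—6.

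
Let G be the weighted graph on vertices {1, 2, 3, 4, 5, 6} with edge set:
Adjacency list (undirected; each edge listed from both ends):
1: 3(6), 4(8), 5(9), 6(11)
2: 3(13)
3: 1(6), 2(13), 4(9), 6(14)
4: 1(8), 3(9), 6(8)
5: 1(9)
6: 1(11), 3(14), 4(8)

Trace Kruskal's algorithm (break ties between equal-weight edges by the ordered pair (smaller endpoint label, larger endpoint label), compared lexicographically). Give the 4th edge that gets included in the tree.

1-5

Kruskal's algorithm — process edges by increasing weight (ties by edge label):
1 3 (6): add. Components now {1,3} {2} {4} {5} {6}
1 4 (8): add. Components now {1,3,4} {2} {5} {6}
4 6 (8): add. Components now {1,3,4,6} {2} {5}
1 5 (9): add. Components now {1,3,4,5,6} {2}
3 4 (9): skip — 3 and 4 already connected.
1 6 (11): skip — 1 and 6 already connected.
2 3 (13): add. Components now {1,2,3,4,5,6}
The 4th edge added is 1 5.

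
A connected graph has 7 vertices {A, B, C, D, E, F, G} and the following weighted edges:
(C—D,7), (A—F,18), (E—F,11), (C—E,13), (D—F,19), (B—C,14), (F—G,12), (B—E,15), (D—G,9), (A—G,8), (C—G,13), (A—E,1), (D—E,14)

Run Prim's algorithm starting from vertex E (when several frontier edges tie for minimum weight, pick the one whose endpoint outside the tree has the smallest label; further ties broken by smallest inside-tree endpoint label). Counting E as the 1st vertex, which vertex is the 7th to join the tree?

Prim's algorithm from E:
Step 1: cheapest edge leaving the tree is A—E (1); add A.
Step 2: cheapest edge leaving the tree is A—G (8); add G.
Step 3: cheapest edge leaving the tree is D—G (9); add D.
Step 4: cheapest edge leaving the tree is C—D (7); add C.
Step 5: cheapest edge leaving the tree is E—F (11); add F.
Step 6: cheapest edge leaving the tree is B—C (14); add B.
Vertex order: E, A, G, D, C, F, B. The 7th vertex is B.

B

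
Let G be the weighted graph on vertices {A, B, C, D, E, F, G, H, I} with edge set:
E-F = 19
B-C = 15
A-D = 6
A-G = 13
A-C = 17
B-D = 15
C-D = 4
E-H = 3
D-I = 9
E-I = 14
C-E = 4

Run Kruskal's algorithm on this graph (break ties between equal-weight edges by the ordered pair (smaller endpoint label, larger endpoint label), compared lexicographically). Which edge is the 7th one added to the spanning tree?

B-C

Kruskal's algorithm — process edges by increasing weight (ties by edge label):
E-H (3): add — endpoints in different components.
C-D (4): add — endpoints in different components.
C-E (4): add — endpoints in different components.
A-D (6): add — endpoints in different components.
D-I (9): add — endpoints in different components.
A-G (13): add — endpoints in different components.
E-I (14): skip — E and I already connected.
B-C (15): add — endpoints in different components.
B-D (15): skip — B and D already connected.
A-C (17): skip — A and C already connected.
E-F (19): add — endpoints in different components.
The 7th edge added is B-C.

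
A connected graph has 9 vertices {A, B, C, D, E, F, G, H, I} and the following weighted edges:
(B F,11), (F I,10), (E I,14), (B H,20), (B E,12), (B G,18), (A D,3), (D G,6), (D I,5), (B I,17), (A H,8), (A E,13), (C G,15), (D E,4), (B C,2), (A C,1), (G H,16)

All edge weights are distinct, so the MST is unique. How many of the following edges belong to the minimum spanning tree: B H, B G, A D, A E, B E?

Kruskal's algorithm — process edges by increasing weight (ties by edge label):
A C (1): add — endpoints in different components.
B C (2): add — endpoints in different components.
A D (3): add — endpoints in different components.
D E (4): add — endpoints in different components.
D I (5): add — endpoints in different components.
D G (6): add — endpoints in different components.
A H (8): add — endpoints in different components.
F I (10): add — endpoints in different components.
MST edge set: {A C, B C, A D, D E, D I, D G, A H, F I}.
Of the listed edges, {A D} are in the MST → 1.

1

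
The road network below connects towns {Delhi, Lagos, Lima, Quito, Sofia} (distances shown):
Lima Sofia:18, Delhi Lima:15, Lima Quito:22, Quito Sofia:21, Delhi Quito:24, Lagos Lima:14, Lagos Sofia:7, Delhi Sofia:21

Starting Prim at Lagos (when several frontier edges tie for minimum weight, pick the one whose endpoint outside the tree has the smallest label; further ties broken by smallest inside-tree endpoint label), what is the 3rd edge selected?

Grow the tree from Lagos using Prim:
Step 1: frontier [Lagos Sofia 7, Lagos Lima 14] → take Lagos Sofia (7); add Sofia.
Step 2: frontier [Lagos Lima 14, Lima Sofia 18, Delhi Sofia 21, Quito Sofia 21] → take Lagos Lima (14); add Lima.
Step 3: frontier [Delhi Lima 15, Lima Quito 22, Delhi Sofia 21, Quito Sofia 21] → take Delhi Lima (15); add Delhi.
Step 4: frontier [Delhi Quito 24, Lima Quito 22, Quito Sofia 21] → take Quito Sofia (21); add Quito.
The 3rd edge added is Delhi Lima.

Delhi-Lima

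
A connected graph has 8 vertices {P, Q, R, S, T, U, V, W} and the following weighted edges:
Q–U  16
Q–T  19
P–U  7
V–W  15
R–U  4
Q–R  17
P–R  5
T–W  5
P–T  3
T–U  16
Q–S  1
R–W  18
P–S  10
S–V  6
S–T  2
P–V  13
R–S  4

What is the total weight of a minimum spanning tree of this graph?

Grow the tree from V using Prim:
Step 1: cheapest edge leaving the tree is S–V (6); add S.
Step 2: cheapest edge leaving the tree is Q–S (1); add Q.
Step 3: cheapest edge leaving the tree is S–T (2); add T.
Step 4: cheapest edge leaving the tree is P–T (3); add P.
Step 5: cheapest edge leaving the tree is R–S (4); add R.
Step 6: cheapest edge leaving the tree is R–U (4); add U.
Step 7: cheapest edge leaving the tree is T–W (5); add W.
MST edges: S–V, Q–S, S–T, P–T, R–S, R–U, T–W; total weight 6+1+2+3+4+4+5 = 25.

25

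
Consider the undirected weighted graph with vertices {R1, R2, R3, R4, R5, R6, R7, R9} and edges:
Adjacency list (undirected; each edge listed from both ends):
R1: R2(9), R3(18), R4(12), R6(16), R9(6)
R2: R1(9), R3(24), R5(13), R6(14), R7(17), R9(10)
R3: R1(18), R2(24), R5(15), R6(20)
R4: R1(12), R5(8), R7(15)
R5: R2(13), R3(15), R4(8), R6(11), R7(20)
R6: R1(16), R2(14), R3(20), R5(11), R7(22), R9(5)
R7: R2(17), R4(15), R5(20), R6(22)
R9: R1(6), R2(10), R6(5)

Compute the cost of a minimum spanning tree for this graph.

Kruskal: consider edges lightest-first.
R6—R9 (5): add — endpoints in different components.
R1—R9 (6): add — endpoints in different components.
R4—R5 (8): add — endpoints in different components.
R1—R2 (9): add — endpoints in different components.
R2—R9 (10): skip — R9 and R2 already connected.
R5—R6 (11): add — endpoints in different components.
R1—R4 (12): skip — R4 and R1 already connected.
R2—R5 (13): skip — R2 and R5 already connected.
R2—R6 (14): skip — R6 and R2 already connected.
R3—R5 (15): add — endpoints in different components.
R4—R7 (15): add — endpoints in different components.
MST edges: R6—R9, R1—R9, R4—R5, R1—R2, R5—R6, R3—R5, R4—R7; total weight 5+6+8+9+11+15+15 = 69.

69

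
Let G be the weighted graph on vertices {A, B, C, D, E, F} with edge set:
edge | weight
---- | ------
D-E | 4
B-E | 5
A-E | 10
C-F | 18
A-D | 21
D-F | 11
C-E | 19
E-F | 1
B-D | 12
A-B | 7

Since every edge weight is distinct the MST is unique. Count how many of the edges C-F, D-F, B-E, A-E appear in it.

Kruskal: consider edges lightest-first.
E-F (1): add — endpoints in different components.
D-E (4): add — endpoints in different components.
B-E (5): add — endpoints in different components.
A-B (7): add — endpoints in different components.
A-E (10): skip — A and E already connected.
D-F (11): skip — D and F already connected.
B-D (12): skip — B and D already connected.
C-F (18): add — endpoints in different components.
MST edge set: {E-F, D-E, B-E, A-B, C-F}.
Of the listed edges, {C-F, B-E} are in the MST → 2.

2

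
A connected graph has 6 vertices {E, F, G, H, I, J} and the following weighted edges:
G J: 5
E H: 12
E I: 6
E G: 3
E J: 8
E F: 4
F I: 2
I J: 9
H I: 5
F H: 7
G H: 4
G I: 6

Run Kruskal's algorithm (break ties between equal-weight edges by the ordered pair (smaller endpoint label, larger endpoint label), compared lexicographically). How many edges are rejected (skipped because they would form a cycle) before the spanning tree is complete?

0

Sort edges by weight, then run Kruskal:
F I (2): add — endpoints in different components.
E G (3): add — endpoints in different components.
E F (4): add — endpoints in different components.
G H (4): add — endpoints in different components.
G J (5): add — endpoints in different components.
Edges rejected before the tree was complete: 0.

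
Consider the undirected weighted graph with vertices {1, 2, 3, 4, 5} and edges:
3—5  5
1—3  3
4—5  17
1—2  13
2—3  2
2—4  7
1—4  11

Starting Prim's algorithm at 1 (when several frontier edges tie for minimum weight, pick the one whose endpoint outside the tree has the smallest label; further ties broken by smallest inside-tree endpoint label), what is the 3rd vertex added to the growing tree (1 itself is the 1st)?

2

Prim, starting at 1.
Step 1: cheapest edge leaving the tree is 1—3 (3); add 3.
Step 2: cheapest edge leaving the tree is 2—3 (2); add 2.
Step 3: cheapest edge leaving the tree is 3—5 (5); add 5.
Step 4: cheapest edge leaving the tree is 2—4 (7); add 4.
Vertex order: 1, 3, 2, 5, 4. The 3rd vertex is 2.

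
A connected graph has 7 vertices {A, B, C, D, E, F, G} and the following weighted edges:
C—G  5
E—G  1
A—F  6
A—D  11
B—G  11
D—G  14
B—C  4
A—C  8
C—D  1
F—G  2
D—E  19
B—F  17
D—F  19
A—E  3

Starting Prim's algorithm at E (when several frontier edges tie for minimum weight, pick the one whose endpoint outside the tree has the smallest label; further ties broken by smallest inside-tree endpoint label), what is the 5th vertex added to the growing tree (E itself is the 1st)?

C

Grow the tree from E using Prim:
Step 1: frontier [E—G 1, A—E 3, D—E 19] → take E—G (1); add G.
Step 2: frontier [A—E 3, D—E 19, F—G 2, C—G 5, B—G 11, D—G 14] → take F—G (2); add F.
Step 3: frontier [A—E 3, D—E 19, A—F 6, B—F 17, D—F 19, C—G 5, B—G 11, D—G 14] → take A—E (3); add A.
Step 4: frontier [A—C 8, A—D 11, D—E 19, B—F 17, D—F 19, C—G 5, B—G 11, D—G 14] → take C—G (5); add C.
Step 5: frontier [A—D 11, C—D 1, B—C 4, D—E 19, B—F 17, D—F 19, B—G 11, D—G 14] → take C—D (1); add D.
Step 6: frontier [B—C 4, B—F 17, B—G 11] → take B—C (4); add B.
Vertex order: E, G, F, A, C, D, B. The 5th vertex is C.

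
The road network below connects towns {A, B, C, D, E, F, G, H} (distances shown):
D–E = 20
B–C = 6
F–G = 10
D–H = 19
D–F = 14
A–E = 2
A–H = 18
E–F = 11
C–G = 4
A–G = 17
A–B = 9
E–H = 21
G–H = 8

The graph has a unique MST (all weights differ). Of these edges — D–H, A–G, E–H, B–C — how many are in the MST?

Sort edges by weight, then run Kruskal:
A–E (2): add — endpoints in different components.
C–G (4): add — endpoints in different components.
B–C (6): add — endpoints in different components.
G–H (8): add — endpoints in different components.
A–B (9): add — endpoints in different components.
F–G (10): add — endpoints in different components.
E–F (11): skip — E and F already connected.
D–F (14): add — endpoints in different components.
MST edge set: {A–E, C–G, B–C, G–H, A–B, F–G, D–F}.
Of the listed edges, {B–C} are in the MST → 1.

1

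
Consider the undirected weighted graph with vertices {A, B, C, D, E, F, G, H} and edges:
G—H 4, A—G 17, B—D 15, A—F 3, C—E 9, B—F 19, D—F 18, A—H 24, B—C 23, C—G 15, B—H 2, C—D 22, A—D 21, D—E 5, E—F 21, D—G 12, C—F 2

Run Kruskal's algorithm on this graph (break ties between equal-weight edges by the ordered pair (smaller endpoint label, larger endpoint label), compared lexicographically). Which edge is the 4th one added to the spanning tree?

Kruskal: consider edges lightest-first.
B—H (2): add — endpoints in different components.
C—F (2): add — endpoints in different components.
A—F (3): add — endpoints in different components.
G—H (4): add — endpoints in different components.
D—E (5): add — endpoints in different components.
C—E (9): add — endpoints in different components.
D—G (12): add — endpoints in different components.
The 4th edge added is G—H.

G-H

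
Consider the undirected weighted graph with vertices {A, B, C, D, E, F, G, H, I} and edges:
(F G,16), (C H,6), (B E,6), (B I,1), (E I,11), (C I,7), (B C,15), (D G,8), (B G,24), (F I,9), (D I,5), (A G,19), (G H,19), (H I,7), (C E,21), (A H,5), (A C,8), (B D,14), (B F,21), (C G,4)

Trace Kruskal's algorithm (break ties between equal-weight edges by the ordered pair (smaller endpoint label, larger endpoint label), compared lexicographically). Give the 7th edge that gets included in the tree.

C-I

Kruskal's algorithm — process edges by increasing weight (ties by edge label):
B I (1): add — endpoints in different components.
C G (4): add — endpoints in different components.
A H (5): add — endpoints in different components.
D I (5): add — endpoints in different components.
B E (6): add — endpoints in different components.
C H (6): add — endpoints in different components.
C I (7): add — endpoints in different components.
H I (7): skip — H and I already connected.
A C (8): skip — A and C already connected.
D G (8): skip — D and G already connected.
F I (9): add — endpoints in different components.
The 7th edge added is C I.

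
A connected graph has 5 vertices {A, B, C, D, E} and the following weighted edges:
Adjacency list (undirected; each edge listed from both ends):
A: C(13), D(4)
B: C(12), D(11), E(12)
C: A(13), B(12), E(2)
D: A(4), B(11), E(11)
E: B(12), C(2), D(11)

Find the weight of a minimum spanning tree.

28

Kruskal: consider edges lightest-first.
C–E (2): add. Components now {A} {B} {C,E} {D}
A–D (4): add. Components now {A,D} {B} {C,E}
B–D (11): add. Components now {A,B,D} {C,E}
D–E (11): add. Components now {A,B,C,D,E}
MST edges: C–E, A–D, B–D, D–E; total weight 2+4+11+11 = 28.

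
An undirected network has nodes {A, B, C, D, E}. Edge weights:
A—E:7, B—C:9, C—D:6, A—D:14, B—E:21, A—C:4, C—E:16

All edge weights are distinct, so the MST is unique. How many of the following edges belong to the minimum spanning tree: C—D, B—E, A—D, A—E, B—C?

Sort edges by weight, then run Kruskal:
A—C (4): add. Components now {A,C} {B} {D} {E}
C—D (6): add. Components now {A,C,D} {B} {E}
A—E (7): add. Components now {A,C,D,E} {B}
B—C (9): add. Components now {A,B,C,D,E}
MST edge set: {A—C, C—D, A—E, B—C}.
Of the listed edges, {C—D, A—E, B—C} are in the MST → 3.

3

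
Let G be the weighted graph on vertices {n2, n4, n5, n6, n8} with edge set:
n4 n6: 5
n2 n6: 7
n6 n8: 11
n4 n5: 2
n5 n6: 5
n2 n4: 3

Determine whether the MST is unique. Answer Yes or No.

No

Sort edges by weight, then run Kruskal:
n4 n5 (2): add. Components now {n4,n5} {n2} {n6} {n8}
n2 n4 (3): add. Components now {n2,n4,n5} {n6} {n8}
n4 n6 (5): add. Components now {n2,n4,n5,n6} {n8}
n5 n6 (5): skip — n6 and n5 already connected.
n2 n6 (7): skip — n2 and n6 already connected.
n6 n8 (11): add. Components now {n2,n4,n5,n6,n8}
Non-tree edge n5 n6 has weight 5, equal to the heaviest edge on its tree cycle — swapping gives another MST of the same weight. Not unique.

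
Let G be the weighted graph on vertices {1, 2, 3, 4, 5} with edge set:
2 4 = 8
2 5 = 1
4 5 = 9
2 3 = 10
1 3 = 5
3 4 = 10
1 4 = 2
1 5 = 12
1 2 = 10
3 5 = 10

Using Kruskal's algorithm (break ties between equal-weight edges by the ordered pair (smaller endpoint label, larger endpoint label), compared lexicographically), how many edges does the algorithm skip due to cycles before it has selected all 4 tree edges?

Kruskal: consider edges lightest-first.
2 5 (1): add — endpoints in different components.
1 4 (2): add — endpoints in different components.
1 3 (5): add — endpoints in different components.
2 4 (8): add — endpoints in different components.
Edges rejected before the tree was complete: 0.

0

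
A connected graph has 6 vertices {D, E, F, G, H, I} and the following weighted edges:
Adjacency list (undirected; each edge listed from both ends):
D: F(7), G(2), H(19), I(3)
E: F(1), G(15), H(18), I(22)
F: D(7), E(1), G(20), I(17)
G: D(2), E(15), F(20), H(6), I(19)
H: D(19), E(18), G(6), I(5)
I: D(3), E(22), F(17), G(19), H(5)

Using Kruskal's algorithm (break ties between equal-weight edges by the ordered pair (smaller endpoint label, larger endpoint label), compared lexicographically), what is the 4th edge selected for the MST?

H-I

Kruskal's algorithm — process edges by increasing weight (ties by edge label):
E F (1): add — endpoints in different components.
D G (2): add — endpoints in different components.
D I (3): add — endpoints in different components.
H I (5): add — endpoints in different components.
G H (6): skip — G and H already connected.
D F (7): add — endpoints in different components.
The 4th edge added is H I.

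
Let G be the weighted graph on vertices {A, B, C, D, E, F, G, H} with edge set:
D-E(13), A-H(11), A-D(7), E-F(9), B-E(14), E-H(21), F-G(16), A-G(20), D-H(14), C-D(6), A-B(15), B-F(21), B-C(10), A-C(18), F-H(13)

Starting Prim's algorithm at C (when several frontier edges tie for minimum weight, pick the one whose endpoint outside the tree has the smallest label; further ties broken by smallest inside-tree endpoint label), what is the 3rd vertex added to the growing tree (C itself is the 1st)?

A

Grow the tree from C using Prim:
Step 1: cheapest edge leaving the tree is C-D (6); add D.
Step 2: cheapest edge leaving the tree is A-D (7); add A.
Step 3: cheapest edge leaving the tree is B-C (10); add B.
Step 4: cheapest edge leaving the tree is A-H (11); add H.
Step 5: cheapest edge leaving the tree is D-E (13); add E.
Step 6: cheapest edge leaving the tree is E-F (9); add F.
Step 7: cheapest edge leaving the tree is F-G (16); add G.
Vertex order: C, D, A, B, H, E, F, G. The 3rd vertex is A.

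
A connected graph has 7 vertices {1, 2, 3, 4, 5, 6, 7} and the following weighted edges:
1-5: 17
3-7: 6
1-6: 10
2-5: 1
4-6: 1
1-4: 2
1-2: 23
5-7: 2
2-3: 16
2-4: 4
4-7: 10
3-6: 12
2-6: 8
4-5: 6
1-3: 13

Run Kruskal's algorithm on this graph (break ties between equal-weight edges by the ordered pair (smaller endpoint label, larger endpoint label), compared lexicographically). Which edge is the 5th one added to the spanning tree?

Kruskal: consider edges lightest-first.
2-5 (1): add. Components now {1} {2,5} {3} {4} {6} {7}
4-6 (1): add. Components now {1} {2,5} {3} {4,6} {7}
1-4 (2): add. Components now {1,4,6} {2,5} {3} {7}
5-7 (2): add. Components now {1,4,6} {2,5,7} {3}
2-4 (4): add. Components now {1,2,4,5,6,7} {3}
3-7 (6): add. Components now {1,2,3,4,5,6,7}
The 5th edge added is 2-4.

2-4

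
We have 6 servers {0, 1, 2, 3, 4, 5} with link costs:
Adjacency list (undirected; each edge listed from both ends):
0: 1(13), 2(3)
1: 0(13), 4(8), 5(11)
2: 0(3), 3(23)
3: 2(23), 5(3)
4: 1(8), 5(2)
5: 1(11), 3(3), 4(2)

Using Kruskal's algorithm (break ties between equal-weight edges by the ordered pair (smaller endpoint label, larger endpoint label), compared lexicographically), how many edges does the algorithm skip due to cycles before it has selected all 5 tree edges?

Kruskal's algorithm — process edges by increasing weight (ties by edge label):
4—5 (2): add — endpoints in different components.
0—2 (3): add — endpoints in different components.
3—5 (3): add — endpoints in different components.
1—4 (8): add — endpoints in different components.
1—5 (11): skip — 1 and 5 already connected.
0—1 (13): add — endpoints in different components.
Edges rejected before the tree was complete: 1.

1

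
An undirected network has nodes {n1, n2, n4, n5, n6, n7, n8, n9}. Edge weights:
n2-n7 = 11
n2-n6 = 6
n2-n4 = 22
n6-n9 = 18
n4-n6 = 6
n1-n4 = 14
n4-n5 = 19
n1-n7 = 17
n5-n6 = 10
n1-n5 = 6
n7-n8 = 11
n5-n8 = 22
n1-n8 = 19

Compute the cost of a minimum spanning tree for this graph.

68

Prim, starting at n9.
Step 1: cheapest edge leaving the tree is n6-n9 (18); add n6.
Step 2: cheapest edge leaving the tree is n2-n6 (6); add n2.
Step 3: cheapest edge leaving the tree is n4-n6 (6); add n4.
Step 4: cheapest edge leaving the tree is n5-n6 (10); add n5.
Step 5: cheapest edge leaving the tree is n1-n5 (6); add n1.
Step 6: cheapest edge leaving the tree is n2-n7 (11); add n7.
Step 7: cheapest edge leaving the tree is n7-n8 (11); add n8.
MST edges: n6-n9, n2-n6, n4-n6, n5-n6, n1-n5, n2-n7, n7-n8; total weight 18+6+6+10+6+11+11 = 68.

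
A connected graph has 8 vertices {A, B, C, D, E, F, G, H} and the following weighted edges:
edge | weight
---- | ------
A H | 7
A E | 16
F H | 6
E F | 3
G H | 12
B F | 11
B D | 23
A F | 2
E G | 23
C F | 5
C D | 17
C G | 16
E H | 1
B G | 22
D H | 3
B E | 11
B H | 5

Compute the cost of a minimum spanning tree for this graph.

31

Grow the tree from G using Prim:
Step 1: cheapest edge leaving the tree is G H (12); add H.
Step 2: cheapest edge leaving the tree is E H (1); add E.
Step 3: cheapest edge leaving the tree is D H (3); add D.
Step 4: cheapest edge leaving the tree is E F (3); add F.
Step 5: cheapest edge leaving the tree is A F (2); add A.
Step 6: cheapest edge leaving the tree is B H (5); add B.
Step 7: cheapest edge leaving the tree is C F (5); add C.
MST edges: G H, E H, D H, E F, A F, B H, C F; total weight 12+1+3+3+2+5+5 = 31.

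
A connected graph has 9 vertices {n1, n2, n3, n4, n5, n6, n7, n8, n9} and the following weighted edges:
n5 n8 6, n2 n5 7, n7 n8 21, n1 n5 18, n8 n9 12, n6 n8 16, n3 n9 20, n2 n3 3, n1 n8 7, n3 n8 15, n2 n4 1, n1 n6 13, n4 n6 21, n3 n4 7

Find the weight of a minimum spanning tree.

Kruskal's algorithm — process edges by increasing weight (ties by edge label):
n2 n4 (1): add — endpoints in different components.
n2 n3 (3): add — endpoints in different components.
n5 n8 (6): add — endpoints in different components.
n1 n8 (7): add — endpoints in different components.
n2 n5 (7): add — endpoints in different components.
n3 n4 (7): skip — n3 and n4 already connected.
n8 n9 (12): add — endpoints in different components.
n1 n6 (13): add — endpoints in different components.
n3 n8 (15): skip — n3 and n8 already connected.
n6 n8 (16): skip — n6 and n8 already connected.
n1 n5 (18): skip — n5 and n1 already connected.
n3 n9 (20): skip — n9 and n3 already connected.
n4 n6 (21): skip — n6 and n4 already connected.
n7 n8 (21): add — endpoints in different components.
MST edges: n2 n4, n2 n3, n5 n8, n1 n8, n2 n5, n8 n9, n1 n6, n7 n8; total weight 1+3+6+7+7+12+13+21 = 70.

70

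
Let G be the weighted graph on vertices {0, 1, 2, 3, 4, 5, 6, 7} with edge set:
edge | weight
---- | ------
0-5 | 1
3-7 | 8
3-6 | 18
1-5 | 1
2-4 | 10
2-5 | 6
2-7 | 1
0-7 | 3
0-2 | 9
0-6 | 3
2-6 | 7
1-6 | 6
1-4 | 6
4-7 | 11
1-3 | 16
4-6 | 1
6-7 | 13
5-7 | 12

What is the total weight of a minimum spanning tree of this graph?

18

Sort edges by weight, then run Kruskal:
0-5 (1): add — endpoints in different components.
1-5 (1): add — endpoints in different components.
2-7 (1): add — endpoints in different components.
4-6 (1): add — endpoints in different components.
0-6 (3): add — endpoints in different components.
0-7 (3): add — endpoints in different components.
1-4 (6): skip — 1 and 4 already connected.
1-6 (6): skip — 1 and 6 already connected.
2-5 (6): skip — 2 and 5 already connected.
2-6 (7): skip — 2 and 6 already connected.
3-7 (8): add — endpoints in different components.
MST edges: 0-5, 1-5, 2-7, 4-6, 0-6, 0-7, 3-7; total weight 1+1+1+1+3+3+8 = 18.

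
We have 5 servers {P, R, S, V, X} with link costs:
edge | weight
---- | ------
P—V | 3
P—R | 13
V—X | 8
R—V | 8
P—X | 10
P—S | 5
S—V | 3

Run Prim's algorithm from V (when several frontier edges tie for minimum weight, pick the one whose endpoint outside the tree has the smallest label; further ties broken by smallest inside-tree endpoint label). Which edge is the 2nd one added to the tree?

Grow the tree from V using Prim:
Step 1: frontier [P—V 3, S—V 3, R—V 8, V—X 8] → take P—V (3); add P.
Step 2: frontier [P—S 5, P—X 10, P—R 13, S—V 3, R—V 8, V—X 8] → take S—V (3); add S.
Step 3: frontier [P—X 10, P—R 13, R—V 8, V—X 8] → take R—V (8); add R.
Step 4: frontier [P—X 10, V—X 8] → take V—X (8); add X.
The 2nd edge added is S—V.

S-V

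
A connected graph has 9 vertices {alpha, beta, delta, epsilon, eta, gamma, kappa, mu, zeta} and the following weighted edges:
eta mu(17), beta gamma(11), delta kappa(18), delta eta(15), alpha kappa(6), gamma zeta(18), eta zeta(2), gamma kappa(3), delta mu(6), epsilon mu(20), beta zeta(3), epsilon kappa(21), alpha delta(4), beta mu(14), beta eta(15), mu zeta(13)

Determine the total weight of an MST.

55

Prim, starting at zeta.
Step 1: cheapest edge leaving the tree is eta zeta (2); add eta.
Step 2: cheapest edge leaving the tree is beta zeta (3); add beta.
Step 3: cheapest edge leaving the tree is beta gamma (11); add gamma.
Step 4: cheapest edge leaving the tree is gamma kappa (3); add kappa.
Step 5: cheapest edge leaving the tree is alpha kappa (6); add alpha.
Step 6: cheapest edge leaving the tree is alpha delta (4); add delta.
Step 7: cheapest edge leaving the tree is delta mu (6); add mu.
Step 8: cheapest edge leaving the tree is epsilon mu (20); add epsilon.
MST edges: eta zeta, beta zeta, beta gamma, gamma kappa, alpha kappa, alpha delta, delta mu, epsilon mu; total weight 2+3+11+3+6+4+6+20 = 55.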